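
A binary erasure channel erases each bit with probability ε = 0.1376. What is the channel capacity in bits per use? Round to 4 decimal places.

Binary erasure channel: capacity C = 1 − ε.
C = 1 − 0.1376 = 0.8624 bits per channel use.

0.8624 bits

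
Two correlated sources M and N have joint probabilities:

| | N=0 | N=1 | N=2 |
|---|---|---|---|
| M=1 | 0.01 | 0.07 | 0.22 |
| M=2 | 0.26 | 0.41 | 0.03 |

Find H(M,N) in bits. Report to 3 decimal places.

2.000 bits

H(M,N) = −Σ p(x,y)·log₂ p(x,y) over all 6 cells.
  cell (1,0): −0.01·log₂0.01 = 0.0664
  cell (1,1): −0.07·log₂0.07 = 0.2686
  cell (1,2): −0.22·log₂0.22 = 0.4806
  cell (2,0): −0.26·log₂0.26 = 0.5053
  cell (2,1): −0.41·log₂0.41 = 0.5274
  cell (2,2): −0.03·log₂0.03 = 0.1518
Sum = 2.000 bits.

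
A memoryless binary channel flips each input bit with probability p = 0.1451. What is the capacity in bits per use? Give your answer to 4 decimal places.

Binary symmetric channel: C = 1 − h₂(ε) where h₂ is the binary entropy function.
h₂(0.1451) = −0.1451·log₂0.1451 − 0.8549·log₂0.8549 = 0.5974.
C = 1 − 0.5974 = 0.4026 bits per channel use.

0.4026 bits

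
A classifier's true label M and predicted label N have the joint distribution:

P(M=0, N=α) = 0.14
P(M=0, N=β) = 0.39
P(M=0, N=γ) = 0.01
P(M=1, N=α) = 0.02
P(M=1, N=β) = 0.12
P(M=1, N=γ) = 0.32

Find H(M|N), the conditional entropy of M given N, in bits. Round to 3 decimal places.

0.553 bits

Marginals: p(M) = (0.5400, 0.4600), p(N) = (0.1600, 0.5100, 0.3300).
H(M|N) = Σ p(N) · H(M|N=·).
  N=α: p=0.1600, H(M|N=α) = 0.5436
  N=β: p=0.5100, H(M|N=β) = 0.7871
  N=γ: p=0.3300, H(M|N=γ) = 0.1959
Weighted sum = 0.553 bits.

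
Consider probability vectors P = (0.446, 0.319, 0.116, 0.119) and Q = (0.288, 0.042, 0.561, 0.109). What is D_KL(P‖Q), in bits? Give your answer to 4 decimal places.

D(P‖Q) = Σ p·log₂(p/q).
  0.446·log₂(0.446/0.288) = 0.28141
  0.319·log₂(0.319/0.042) = 0.93311
  0.116·log₂(0.116/0.561) = -0.26377
  0.119·log₂(0.119/0.109) = 0.01507
D(P‖Q) = 0.9658 bits.

0.9658 bits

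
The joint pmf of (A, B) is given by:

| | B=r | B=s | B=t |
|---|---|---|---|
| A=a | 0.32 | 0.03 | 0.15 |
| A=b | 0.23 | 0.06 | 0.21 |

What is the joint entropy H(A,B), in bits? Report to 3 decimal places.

2.292 bits

H(A,B) = −Σ p(x,y)·log₂ p(x,y) over all 6 cells.
  cell (a,r): −0.32·log₂0.32 = 0.5260
  cell (a,s): −0.03·log₂0.03 = 0.1518
  cell (a,t): −0.15·log₂0.15 = 0.4105
  cell (b,r): −0.23·log₂0.23 = 0.4877
  cell (b,s): −0.06·log₂0.06 = 0.2435
  cell (b,t): −0.21·log₂0.21 = 0.4728
Sum = 2.292 bits.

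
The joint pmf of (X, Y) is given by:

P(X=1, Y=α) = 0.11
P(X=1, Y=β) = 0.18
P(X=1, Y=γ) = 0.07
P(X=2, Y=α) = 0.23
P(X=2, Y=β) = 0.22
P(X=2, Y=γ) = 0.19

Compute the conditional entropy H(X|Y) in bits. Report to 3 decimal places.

Marginals: p(X) = (0.3600, 0.6400), p(Y) = (0.3400, 0.4000, 0.2600).
H(X|Y) = Σ p(Y) · H(X|Y=·).
  Y=α: p=0.3400, H(X|Y=α) = 0.9082
  Y=β: p=0.4000, H(X|Y=β) = 0.9928
  Y=γ: p=0.2600, H(X|Y=γ) = 0.8404
Weighted sum = 0.924 bits.

0.924 bits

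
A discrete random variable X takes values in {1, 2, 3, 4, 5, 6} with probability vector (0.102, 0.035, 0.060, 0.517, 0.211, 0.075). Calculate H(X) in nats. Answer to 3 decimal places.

1.383 nats

H(X) = −Σ p·ln p.
  −(0.102)·ln(0.102) = 0.2328
  −(0.035)·ln(0.035) = 0.1173
  −(0.060)·ln(0.060) = 0.1688
  −(0.517)·ln(0.517) = 0.3411
  −(0.211)·ln(0.211) = 0.3283
  −(0.075)·ln(0.075) = 0.1943
Sum: 0.2328 + 0.1173 + 0.1688 + 0.3411 + 0.3283 + 0.1943 = 1.383 nats.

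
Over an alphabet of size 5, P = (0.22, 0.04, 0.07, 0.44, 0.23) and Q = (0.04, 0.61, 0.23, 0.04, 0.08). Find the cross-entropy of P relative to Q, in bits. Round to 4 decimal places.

H(P,Q) = −Σ p·log₂ q.
  −0.22·log₂(0.04) = 1.02165
  −0.04·log₂(0.61) = 0.02852
  −0.07·log₂(0.23) = 0.14842
  −0.44·log₂(0.04) = 2.04330
  −0.23·log₂(0.08) = 0.83809
H(P,Q) = 4.0800 bits.

4.0800 bits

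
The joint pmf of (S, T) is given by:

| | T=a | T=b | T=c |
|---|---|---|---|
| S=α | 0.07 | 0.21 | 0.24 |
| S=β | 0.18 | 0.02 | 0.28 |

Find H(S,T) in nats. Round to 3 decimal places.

1.600 nats

H(S,T) = −Σ p(x,y)·ln p(x,y) over all 6 cells.
  cell (α,a): −0.07·ln0.07 = 0.1861
  cell (α,b): −0.21·ln0.21 = 0.3277
  cell (α,c): −0.24·ln0.24 = 0.3425
  cell (β,a): −0.18·ln0.18 = 0.3087
  cell (β,b): −0.02·ln0.02 = 0.0782
  cell (β,c): −0.28·ln0.28 = 0.3564
Sum = 1.600 nats.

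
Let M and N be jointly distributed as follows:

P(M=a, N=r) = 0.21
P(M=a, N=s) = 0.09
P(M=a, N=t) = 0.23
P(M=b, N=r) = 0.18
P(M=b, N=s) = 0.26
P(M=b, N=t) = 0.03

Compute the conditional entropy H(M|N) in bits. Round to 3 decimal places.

0.810 bits

Chain rule: H(M|N) = H(M,N) − H(N).
Marginals: p(M) = (0.5300, 0.4700), p(N) = (0.3900, 0.3500, 0.2600).
H(M,N) = 2.3755 bits; H(N) = 1.5652 bits.
H(M|N) = 2.3755 − 1.5652 = 0.810 bits.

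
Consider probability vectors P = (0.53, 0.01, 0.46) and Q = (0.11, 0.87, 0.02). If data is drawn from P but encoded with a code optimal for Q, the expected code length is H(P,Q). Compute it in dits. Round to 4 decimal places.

H(P,Q) = −Σ p·log₁₀ q.
  −0.53·log₁₀(0.11) = 0.50806
  −0.01·log₁₀(0.87) = 0.00060
  −0.46·log₁₀(0.02) = 0.78153
H(P,Q) = 1.2902 dits.

1.2902 dits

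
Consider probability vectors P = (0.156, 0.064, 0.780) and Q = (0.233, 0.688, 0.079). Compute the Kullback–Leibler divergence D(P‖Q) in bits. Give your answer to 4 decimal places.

2.2672 bits

D(P‖Q) = Σ p·log₂(p/q).
  0.156·log₂(0.156/0.233) = -0.09029
  0.064·log₂(0.064/0.688) = -0.21928
  0.780·log₂(0.780/0.079) = 2.57677
D(P‖Q) = 2.2672 bits.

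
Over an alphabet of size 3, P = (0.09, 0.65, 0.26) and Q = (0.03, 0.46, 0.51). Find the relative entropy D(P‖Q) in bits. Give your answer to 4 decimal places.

D(P‖Q) = Σ p·log₂(p/q).
  0.09·log₂(0.09/0.03) = 0.14265
  0.65·log₂(0.65/0.46) = 0.32422
  0.26·log₂(0.26/0.51) = -0.25272
D(P‖Q) = 0.2142 bits.

0.2142 bits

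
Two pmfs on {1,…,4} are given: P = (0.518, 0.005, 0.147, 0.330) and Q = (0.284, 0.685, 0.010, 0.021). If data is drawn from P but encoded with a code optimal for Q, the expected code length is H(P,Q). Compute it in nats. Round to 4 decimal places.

H(P,Q) = −Σ p·ln q.
  −0.518·ln(0.284) = 0.65205
  −0.005·ln(0.685) = 0.00189
  −0.147·ln(0.010) = 0.67696
  −0.330·ln(0.021) = 1.27487
H(P,Q) = 2.6058 nats.

2.6058 nats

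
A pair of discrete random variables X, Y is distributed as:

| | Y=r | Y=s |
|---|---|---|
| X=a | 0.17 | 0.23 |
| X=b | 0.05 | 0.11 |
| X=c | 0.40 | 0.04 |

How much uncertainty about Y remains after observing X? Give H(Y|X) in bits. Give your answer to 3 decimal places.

Chain rule: H(Y|X) = H(X,Y) − H(X).
Marginals: p(X) = (0.4000, 0.1600, 0.4400), p(Y) = (0.6200, 0.3800).
H(X,Y) = 2.2032 bits; H(X) = 1.4729 bits.
H(Y|X) = 2.2032 − 1.4729 = 0.730 bits.

0.730 bits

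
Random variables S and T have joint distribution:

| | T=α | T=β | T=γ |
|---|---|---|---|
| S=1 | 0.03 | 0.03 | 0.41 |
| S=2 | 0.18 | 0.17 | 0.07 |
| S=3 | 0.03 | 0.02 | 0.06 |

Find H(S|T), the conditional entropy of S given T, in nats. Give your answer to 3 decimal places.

Marginals: p(S) = (0.4700, 0.4200, 0.1100), p(T) = (0.2400, 0.2200, 0.5400).
H(S|T) = Σ p(T) · H(S|T=·).
  T=α: p=0.2400, H(S|T=α) = 0.7356
  T=β: p=0.2200, H(S|T=β) = 0.6889
  T=γ: p=0.5400, H(S|T=γ) = 0.7181
Weighted sum = 0.716 nats.

0.716 nats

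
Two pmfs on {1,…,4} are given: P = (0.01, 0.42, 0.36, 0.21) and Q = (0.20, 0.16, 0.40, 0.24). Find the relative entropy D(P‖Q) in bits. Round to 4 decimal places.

0.4464 bits

D(P‖Q) = Σ p·log₂(p/q).
  0.01·log₂(0.01/0.20) = -0.04322
  0.42·log₂(0.42/0.16) = 0.58477
  0.36·log₂(0.36/0.40) = -0.05472
  0.21·log₂(0.21/0.24) = -0.04046
D(P‖Q) = 0.4464 bits.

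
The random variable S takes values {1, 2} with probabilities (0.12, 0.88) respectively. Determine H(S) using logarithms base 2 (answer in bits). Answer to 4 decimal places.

0.5294 bits

H(S) = −Σ p·log₂ p.
  −(0.12)·log₂(0.12) = 0.36707
  −(0.88)·log₂(0.88) = 0.16229
Sum: 0.36707 + 0.16229 = 0.5294 bits.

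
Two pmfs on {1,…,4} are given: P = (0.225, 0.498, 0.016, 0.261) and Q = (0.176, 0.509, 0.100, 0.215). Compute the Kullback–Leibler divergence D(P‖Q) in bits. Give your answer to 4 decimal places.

0.0947 bits

D(P‖Q) = Σ p·log₂(p/q).
  0.225·log₂(0.225/0.176) = 0.07973
  0.498·log₂(0.498/0.509) = -0.01570
  0.016·log₂(0.016/0.100) = -0.04230
  0.261·log₂(0.261/0.215) = 0.07301
D(P‖Q) = 0.0947 bits.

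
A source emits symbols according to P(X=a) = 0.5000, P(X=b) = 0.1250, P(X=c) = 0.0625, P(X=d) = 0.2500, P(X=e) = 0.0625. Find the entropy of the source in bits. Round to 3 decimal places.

1.875 bits

H(X) = −Σ p·log₂ p.
  −(0.5000)·log₂(0.5000) = 0.5000
  −(0.1250)·log₂(0.1250) = 0.3750
  −(0.0625)·log₂(0.0625) = 0.2500
  −(0.2500)·log₂(0.2500) = 0.5000
  −(0.0625)·log₂(0.0625) = 0.2500
Sum: 0.5000 + 0.3750 + 0.2500 + 0.5000 + 0.2500 = 1.875 bits.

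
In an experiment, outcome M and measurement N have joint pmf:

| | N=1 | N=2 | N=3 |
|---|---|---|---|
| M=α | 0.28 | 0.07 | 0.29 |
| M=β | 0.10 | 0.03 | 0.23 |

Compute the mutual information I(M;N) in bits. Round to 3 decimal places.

Marginals: p(M) = (0.6400, 0.3600), p(N) = (0.3800, 0.1000, 0.5200).
I(M;N) = H(M) + H(N) − H(M,N).
H(M) = 0.9427, H(N) = 1.3532, H(M,N) = 2.2723.
I(M;N) = 0.9427 + 1.3532 − 2.2723 = 0.024 bits.

0.024 bits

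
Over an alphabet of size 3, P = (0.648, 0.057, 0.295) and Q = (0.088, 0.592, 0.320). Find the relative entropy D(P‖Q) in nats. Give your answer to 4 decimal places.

D(P‖Q) = Σ p·ln(p/q).
  0.648·ln(0.648/0.088) = 1.29377
  0.057·ln(0.057/0.592) = -0.13341
  0.295·ln(0.295/0.320) = -0.02400
D(P‖Q) = 1.1364 nats.

1.1364 nats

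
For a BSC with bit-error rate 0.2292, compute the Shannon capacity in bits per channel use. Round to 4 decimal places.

Binary symmetric channel: C = 1 − h₂(ε) where h₂ is the binary entropy function.
h₂(0.2292) = −0.2292·log₂0.2292 − 0.7708·log₂0.7708 = 0.7766.
C = 1 − 0.7766 = 0.2234 bits per channel use.

0.2234 bits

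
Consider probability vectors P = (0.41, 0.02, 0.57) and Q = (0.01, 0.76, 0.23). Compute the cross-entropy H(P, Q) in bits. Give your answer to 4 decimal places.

H(P,Q) = −Σ p·log₂ q.
  −0.41·log₂(0.01) = 2.72398
  −0.02·log₂(0.76) = 0.00792
  −0.57·log₂(0.23) = 1.20857
H(P,Q) = 3.9405 bits.

3.9405 bits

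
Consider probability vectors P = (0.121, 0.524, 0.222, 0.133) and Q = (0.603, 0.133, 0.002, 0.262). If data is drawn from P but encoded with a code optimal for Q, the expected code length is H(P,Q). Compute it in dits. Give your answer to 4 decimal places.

1.1622 dits

H(P,Q) = −Σ p·log₁₀ q.
  −0.121·log₁₀(0.603) = 0.02658
  −0.524·log₁₀(0.133) = 0.45910
  −0.222·log₁₀(0.002) = 0.59917
  −0.133·log₁₀(0.262) = 0.07737
H(P,Q) = 1.1622 dits.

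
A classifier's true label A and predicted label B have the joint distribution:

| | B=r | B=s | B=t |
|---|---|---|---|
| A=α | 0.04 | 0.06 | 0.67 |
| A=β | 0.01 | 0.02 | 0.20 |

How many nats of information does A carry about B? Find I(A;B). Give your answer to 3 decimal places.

0.000 nats

Marginals: p(A) = (0.7700, 0.2300), p(B) = (0.0500, 0.0800, 0.8700).
I(A;B) = Σ p(x,y)·ln[p(x,y)/(p(x)p(y))].
  (α,r): 0.04·ln(1.0390) = 0.0015
  (α,s): 0.06·ln(0.9740) = -0.0016
  (α,t): 0.67·ln(1.0001) = 0.0001
  (β,r): 0.01·ln(0.8696) = -0.0014
  (β,s): 0.02·ln(1.0870) = 0.0017
  (β,t): 0.20·ln(0.9995) = -0.0001
Sum = 0.000 nats.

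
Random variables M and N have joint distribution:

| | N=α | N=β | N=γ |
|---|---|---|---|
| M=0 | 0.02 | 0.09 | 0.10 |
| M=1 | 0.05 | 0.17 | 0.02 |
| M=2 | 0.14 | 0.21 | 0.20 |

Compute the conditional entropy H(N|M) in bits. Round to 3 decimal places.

1.414 bits

Chain rule: H(N|M) = H(M,N) − H(M).
Marginals: p(M) = (0.2100, 0.2400, 0.5500), p(N) = (0.2100, 0.4700, 0.3200).
H(M,N) = 2.8556 bits; H(M) = 1.4413 bits.
H(N|M) = 2.8556 − 1.4413 = 1.414 bits.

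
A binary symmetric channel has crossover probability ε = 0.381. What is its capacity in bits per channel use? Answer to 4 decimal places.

0.0413 bits

Binary symmetric channel: C = 1 − h₂(ε) where h₂ is the binary entropy function.
h₂(0.381) = −0.381·log₂0.381 − 0.619·log₂0.619 = 0.9587.
C = 1 − 0.9587 = 0.0413 bits per channel use.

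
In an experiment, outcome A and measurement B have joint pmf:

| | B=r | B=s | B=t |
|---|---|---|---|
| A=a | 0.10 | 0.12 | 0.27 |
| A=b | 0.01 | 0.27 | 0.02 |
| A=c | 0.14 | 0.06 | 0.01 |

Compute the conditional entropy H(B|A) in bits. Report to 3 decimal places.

Chain rule: H(B|A) = H(A,B) − H(A).
Marginals: p(A) = (0.4900, 0.3000, 0.2100), p(B) = (0.2500, 0.4500, 0.3000).
H(A,B) = 2.6057 bits; H(A) = 1.4982 bits.
H(B|A) = 2.6057 − 1.4982 = 1.108 bits.

1.108 bits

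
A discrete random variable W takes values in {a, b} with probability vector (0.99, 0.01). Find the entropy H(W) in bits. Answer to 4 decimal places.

0.0808 bits

H(W) = −Σ p·log₂ p.
  −(0.99)·log₂(0.99) = 0.01435
  −(0.01)·log₂(0.01) = 0.06644
Sum: 0.01435 + 0.06644 = 0.0808 bits.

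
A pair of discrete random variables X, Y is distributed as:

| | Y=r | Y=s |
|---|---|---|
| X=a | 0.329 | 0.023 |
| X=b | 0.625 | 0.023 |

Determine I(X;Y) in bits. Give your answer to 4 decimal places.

0.0032 bits

Marginals: p(X) = (0.3520, 0.6480), p(Y) = (0.9540, 0.0460).
I(X;Y) = Σ p(x,y)·log₂[p(x,y)/(p(x)p(y))].
  (a,r): 0.329·log₂(0.9797) = -0.00972
  (a,s): 0.023·log₂(1.4205) = 0.01165
  (b,r): 0.625·log₂(1.0110) = 0.00988
  (b,s): 0.023·log₂(0.7716) = -0.00860
Sum = 0.0032 bits.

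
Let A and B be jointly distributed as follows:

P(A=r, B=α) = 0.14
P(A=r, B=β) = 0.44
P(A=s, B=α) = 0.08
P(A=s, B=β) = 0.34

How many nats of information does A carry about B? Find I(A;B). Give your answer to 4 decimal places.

Marginals: p(A) = (0.5800, 0.4200), p(B) = (0.2200, 0.7800).
I(A;B) = H(A) + H(B) − H(A,B).
H(A) = 0.6803, H(B) = 0.5269, H(A,B) = 1.2053.
I(A;B) = 0.6803 + 0.5269 − 1.2053 = 0.0019 nats.

0.0019 nats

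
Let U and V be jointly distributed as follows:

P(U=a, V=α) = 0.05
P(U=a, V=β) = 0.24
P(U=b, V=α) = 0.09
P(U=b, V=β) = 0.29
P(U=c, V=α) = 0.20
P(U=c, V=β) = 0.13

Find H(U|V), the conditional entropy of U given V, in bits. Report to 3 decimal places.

1.463 bits

Marginals: p(U) = (0.2900, 0.3800, 0.3300), p(V) = (0.3400, 0.6600).
H(U|V) = Σ p(V) · H(U|V=·).
  V=α: p=0.3400, H(U|V=α) = 1.3646
  V=β: p=0.6600, H(U|V=β) = 1.5137
Weighted sum = 1.463 bits.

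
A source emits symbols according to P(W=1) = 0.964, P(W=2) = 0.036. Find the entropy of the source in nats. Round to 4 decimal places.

0.1550 nats

H(W) = −Σ p·ln p.
  −(0.964)·ln(0.964) = 0.03534
  −(0.036)·ln(0.036) = 0.11967
Sum: 0.03534 + 0.11967 = 0.1550 nats.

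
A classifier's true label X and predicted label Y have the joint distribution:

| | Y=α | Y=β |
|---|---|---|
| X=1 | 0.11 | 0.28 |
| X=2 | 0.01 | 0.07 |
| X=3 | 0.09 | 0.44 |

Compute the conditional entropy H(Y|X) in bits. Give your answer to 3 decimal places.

0.727 bits

Marginals: p(X) = (0.3900, 0.0800, 0.5300), p(Y) = (0.2100, 0.7900).
H(Y|X) = Σ p(X) · H(Y|X=·).
  X=1: p=0.3900, H(Y|X=1) = 0.8582
  X=2: p=0.0800, H(Y|X=2) = 0.5436
  X=3: p=0.5300, H(Y|X=3) = 0.6573
Weighted sum = 0.727 bits.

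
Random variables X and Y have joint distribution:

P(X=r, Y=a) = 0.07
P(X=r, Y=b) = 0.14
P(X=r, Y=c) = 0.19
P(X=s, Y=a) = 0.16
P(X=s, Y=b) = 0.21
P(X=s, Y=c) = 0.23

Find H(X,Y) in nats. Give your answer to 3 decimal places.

1.736 nats

H(X,Y) = −Σ p(x,y)·ln p(x,y) over all 6 cells.
  cell (r,a): −0.07·ln0.07 = 0.1861
  cell (r,b): −0.14·ln0.14 = 0.2753
  cell (r,c): −0.19·ln0.19 = 0.3155
  cell (s,a): −0.16·ln0.16 = 0.2932
  cell (s,b): −0.21·ln0.21 = 0.3277
  cell (s,c): −0.23·ln0.23 = 0.3380
Sum = 1.736 nats.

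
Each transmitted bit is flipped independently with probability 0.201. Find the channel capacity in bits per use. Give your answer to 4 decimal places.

Binary symmetric channel: C = 1 − h₂(ε) where h₂ is the binary entropy function.
h₂(0.201) = −0.201·log₂0.201 − 0.799·log₂0.799 = 0.7239.
C = 1 − 0.7239 = 0.2761 bits per channel use.

0.2761 bits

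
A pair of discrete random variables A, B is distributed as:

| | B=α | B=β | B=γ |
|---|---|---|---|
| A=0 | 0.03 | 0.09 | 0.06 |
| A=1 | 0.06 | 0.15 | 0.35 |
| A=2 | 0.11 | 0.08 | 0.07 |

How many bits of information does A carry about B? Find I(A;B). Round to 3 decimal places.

Marginals: p(A) = (0.1800, 0.5600, 0.2600), p(B) = (0.2000, 0.3200, 0.4800).
I(A;B) = H(A) + H(B) − H(A,B).
H(A) = 1.4190, H(B) = 1.4987, H(A,B) = 2.8025.
I(A;B) = 1.4190 + 1.4987 − 2.8025 = 0.115 bits.

0.115 bits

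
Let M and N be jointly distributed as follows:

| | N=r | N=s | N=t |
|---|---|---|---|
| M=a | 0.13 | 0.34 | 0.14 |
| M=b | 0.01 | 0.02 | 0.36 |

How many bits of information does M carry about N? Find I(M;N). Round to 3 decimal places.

Marginals: p(M) = (0.6100, 0.3900), p(N) = (0.1400, 0.3600, 0.5000).
I(M;N) = Σ p(x,y)·log₂[p(x,y)/(p(x)p(y))].
  (a,r): 0.13·log₂(1.5222) = 0.0788
  (a,s): 0.34·log₂(1.5483) = 0.2144
  (a,t): 0.14·log₂(0.4590) = -0.1573
  (b,r): 0.01·log₂(0.1832) = -0.0245
  (b,s): 0.02·log₂(0.1425) = -0.0562
  (b,t): 0.36·log₂(1.8462) = 0.3184
Sum = 0.374 bits.

0.374 bits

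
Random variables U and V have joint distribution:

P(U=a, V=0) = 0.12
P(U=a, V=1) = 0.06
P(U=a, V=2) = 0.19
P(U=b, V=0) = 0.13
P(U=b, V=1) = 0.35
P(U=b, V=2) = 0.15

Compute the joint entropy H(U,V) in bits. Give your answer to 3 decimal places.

2.389 bits

H(U,V) = −Σ p(x,y)·log₂ p(x,y) over all 6 cells.
  cell (a,0): −0.12·log₂0.12 = 0.3671
  cell (a,1): −0.06·log₂0.06 = 0.2435
  cell (a,2): −0.19·log₂0.19 = 0.4552
  cell (b,0): −0.13·log₂0.13 = 0.3826
  cell (b,1): −0.35·log₂0.35 = 0.5301
  cell (b,2): −0.15·log₂0.15 = 0.4105
Sum = 2.389 bits.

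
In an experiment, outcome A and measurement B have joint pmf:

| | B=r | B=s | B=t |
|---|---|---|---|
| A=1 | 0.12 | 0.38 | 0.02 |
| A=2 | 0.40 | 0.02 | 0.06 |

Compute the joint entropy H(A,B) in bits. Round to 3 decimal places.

H(A,B) = −Σ p(x,y)·log₂ p(x,y) over all 6 cells.
  cell (1,r): −0.12·log₂0.12 = 0.3671
  cell (1,s): −0.38·log₂0.38 = 0.5305
  cell (1,t): −0.02·log₂0.02 = 0.1129
  cell (2,r): −0.40·log₂0.40 = 0.5288
  cell (2,s): −0.02·log₂0.02 = 0.1129
  cell (2,t): −0.06·log₂0.06 = 0.2435
Sum = 1.896 bits.

1.896 bits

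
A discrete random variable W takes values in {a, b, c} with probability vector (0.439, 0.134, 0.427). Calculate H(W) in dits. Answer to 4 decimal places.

0.4317 dits

H(W) = −Σ p·log₁₀ p.
  −(0.439)·log₁₀(0.439) = 0.15696
  −(0.134)·log₁₀(0.134) = 0.11697
  −(0.427)·log₁₀(0.427) = 0.15781
Sum: 0.15696 + 0.11697 + 0.15781 = 0.4317 dits.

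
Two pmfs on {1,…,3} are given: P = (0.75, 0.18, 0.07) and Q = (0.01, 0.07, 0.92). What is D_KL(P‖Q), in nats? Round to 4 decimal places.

D(P‖Q) = Σ p·ln(p/q).
  0.75·ln(0.75/0.01) = 3.23812
  0.18·ln(0.18/0.07) = 0.17000
  0.07·ln(0.07/0.92) = -0.18031
D(P‖Q) = 3.2278 nats.

3.2278 nats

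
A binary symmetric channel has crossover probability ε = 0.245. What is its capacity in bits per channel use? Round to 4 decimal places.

Binary symmetric channel: C = 1 − h₂(ε) where h₂ is the binary entropy function.
h₂(0.245) = −0.245·log₂0.245 − 0.755·log₂0.755 = 0.8033.
C = 1 − 0.8033 = 0.1967 bits per channel use.

0.1967 bits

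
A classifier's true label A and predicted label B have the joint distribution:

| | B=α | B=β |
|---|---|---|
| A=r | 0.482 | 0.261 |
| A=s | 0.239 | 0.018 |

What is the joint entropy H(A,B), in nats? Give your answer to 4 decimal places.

H(A,B) = −Σ p(x,y)·ln p(x,y) over all 4 cells.
  cell (r,α): −0.482·ln0.482 = 0.35177
  cell (r,β): −0.261·ln0.261 = 0.35058
  cell (s,α): −0.239·ln0.239 = 0.34208
  cell (s,β): −0.018·ln0.018 = 0.07231
Sum = 1.1167 nats.

1.1167 nats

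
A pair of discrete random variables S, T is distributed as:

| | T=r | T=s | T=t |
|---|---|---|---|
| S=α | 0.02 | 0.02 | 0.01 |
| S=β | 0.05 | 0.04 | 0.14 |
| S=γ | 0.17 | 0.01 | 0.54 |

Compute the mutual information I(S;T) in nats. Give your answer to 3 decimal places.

0.073 nats

Marginals: p(S) = (0.0500, 0.2300, 0.7200), p(T) = (0.2400, 0.0700, 0.6900).
I(S;T) = H(S) + H(T) − H(S,T).
H(S) = 0.7243, H(T) = 0.7847, H(S,T) = 1.4364.
I(S;T) = 0.7243 + 0.7847 − 1.4364 = 0.073 nats.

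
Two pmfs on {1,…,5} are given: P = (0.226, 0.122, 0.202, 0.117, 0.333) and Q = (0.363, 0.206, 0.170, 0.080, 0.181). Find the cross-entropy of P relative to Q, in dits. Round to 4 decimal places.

0.7142 dits

H(P,Q) = −Σ p·log₁₀ q.
  −0.226·log₁₀(0.363) = 0.09946
  −0.122·log₁₀(0.206) = 0.08371
  −0.202·log₁₀(0.170) = 0.15545
  −0.117·log₁₀(0.080) = 0.12834
  −0.333·log₁₀(0.181) = 0.24719
H(P,Q) = 0.7142 dits.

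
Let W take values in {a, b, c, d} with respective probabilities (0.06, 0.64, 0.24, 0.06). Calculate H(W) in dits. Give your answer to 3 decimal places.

H(W) = −Σ p·log₁₀ p.
  −(0.06)·log₁₀(0.06) = 0.0733
  −(0.64)·log₁₀(0.64) = 0.1240
  −(0.24)·log₁₀(0.24) = 0.1487
  −(0.06)·log₁₀(0.06) = 0.0733
Sum: 0.0733 + 0.1240 + 0.1487 + 0.0733 = 0.419 dits.

0.419 dits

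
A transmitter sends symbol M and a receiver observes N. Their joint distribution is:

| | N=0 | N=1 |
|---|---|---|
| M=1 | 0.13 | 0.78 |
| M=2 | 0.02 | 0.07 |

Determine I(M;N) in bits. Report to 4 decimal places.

Marginals: p(M) = (0.9100, 0.0900), p(N) = (0.1500, 0.8500).
I(M;N) = Σ p(x,y)·log₂[p(x,y)/(p(x)p(y))].
  (1,0): 0.13·log₂(0.9524) = -0.00915
  (1,1): 0.78·log₂(1.0084) = 0.00942
  (2,0): 0.02·log₂(1.4815) = 0.01134
  (2,1): 0.07·log₂(0.9150) = -0.00897
Sum = 0.0026 bits.

0.0026 bits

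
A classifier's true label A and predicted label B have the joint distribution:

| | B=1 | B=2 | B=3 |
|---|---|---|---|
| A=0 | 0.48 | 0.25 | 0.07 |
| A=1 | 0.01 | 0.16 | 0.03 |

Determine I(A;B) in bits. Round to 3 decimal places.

Marginals: p(A) = (0.8000, 0.2000), p(B) = (0.4900, 0.4100, 0.1000).
I(A;B) = Σ p(x,y)·log₂[p(x,y)/(p(x)p(y))].
  (0,1): 0.48·log₂(1.2245) = 0.1402
  (0,2): 0.25·log₂(0.7622) = -0.0979
  (0,3): 0.07·log₂(0.8750) = -0.0135
  (1,1): 0.01·log₂(0.1020) = -0.0329
  (1,2): 0.16·log₂(1.9512) = 0.1543
  (1,3): 0.03·log₂(1.5000) = 0.0175
Sum = 0.168 bits.

0.168 bits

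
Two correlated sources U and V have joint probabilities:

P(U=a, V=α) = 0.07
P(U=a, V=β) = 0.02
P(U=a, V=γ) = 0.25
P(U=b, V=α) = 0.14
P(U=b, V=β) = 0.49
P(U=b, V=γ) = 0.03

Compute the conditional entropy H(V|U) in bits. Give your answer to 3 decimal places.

Chain rule: H(V|U) = H(U,V) − H(U).
Marginals: p(U) = (0.3400, 0.6600), p(V) = (0.2100, 0.5100, 0.2800).
H(U,V) = 1.9346 bits; H(U) = 0.9248 bits.
H(V|U) = 1.9346 − 0.9248 = 1.010 bits.

1.010 bits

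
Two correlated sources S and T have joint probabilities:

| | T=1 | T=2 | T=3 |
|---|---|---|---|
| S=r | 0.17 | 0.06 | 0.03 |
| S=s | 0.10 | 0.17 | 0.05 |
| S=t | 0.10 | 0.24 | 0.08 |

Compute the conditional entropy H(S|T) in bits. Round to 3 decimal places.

Marginals: p(S) = (0.2600, 0.3200, 0.4200), p(T) = (0.3700, 0.4700, 0.1600).
H(S|T) = Σ p(T) · H(S|T=·).
  T=1: p=0.3700, H(S|T=1) = 1.5358
  T=2: p=0.4700, H(S|T=2) = 1.4049
  T=3: p=0.1600, H(S|T=3) = 1.4772
Weighted sum = 1.465 bits.

1.465 bits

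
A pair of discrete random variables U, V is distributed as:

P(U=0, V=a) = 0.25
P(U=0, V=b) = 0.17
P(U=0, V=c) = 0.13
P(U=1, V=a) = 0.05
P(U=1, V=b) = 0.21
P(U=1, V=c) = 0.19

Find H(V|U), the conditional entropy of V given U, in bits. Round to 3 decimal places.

Chain rule: H(V|U) = H(U,V) − H(U).
Marginals: p(U) = (0.5500, 0.4500), p(V) = (0.3000, 0.3800, 0.3200).
H(U,V) = 2.4614 bits; H(U) = 0.9928 bits.
H(V|U) = 2.4614 − 0.9928 = 1.469 bits.

1.469 bits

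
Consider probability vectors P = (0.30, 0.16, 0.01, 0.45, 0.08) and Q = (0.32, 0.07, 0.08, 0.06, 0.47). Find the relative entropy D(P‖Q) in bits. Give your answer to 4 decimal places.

1.2366 bits

D(P‖Q) = Σ p·log₂(p/q).
  0.30·log₂(0.30/0.32) = -0.02793
  0.16·log₂(0.16/0.07) = 0.19082
  0.01·log₂(0.01/0.08) = -0.03000
  0.45·log₂(0.45/0.06) = 1.30810
  0.08·log₂(0.08/0.47) = -0.20437
D(P‖Q) = 1.2366 bits.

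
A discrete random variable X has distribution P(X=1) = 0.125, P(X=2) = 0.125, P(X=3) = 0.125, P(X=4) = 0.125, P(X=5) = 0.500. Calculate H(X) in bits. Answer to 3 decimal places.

2.000 bits

H(X) = −Σ p·log₂ p.
  −(0.125)·log₂(0.125) = 0.3750
  −(0.125)·log₂(0.125) = 0.3750
  −(0.125)·log₂(0.125) = 0.3750
  −(0.125)·log₂(0.125) = 0.3750
  −(0.500)·log₂(0.500) = 0.5000
Sum: 0.3750 + 0.3750 + 0.3750 + 0.3750 + 0.5000 = 2.000 bits.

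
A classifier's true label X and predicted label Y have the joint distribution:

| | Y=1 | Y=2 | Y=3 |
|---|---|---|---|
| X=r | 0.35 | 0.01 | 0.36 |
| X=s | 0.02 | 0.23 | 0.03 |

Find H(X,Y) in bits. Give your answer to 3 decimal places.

H(X,Y) = −Σ p(x,y)·log₂ p(x,y) over all 6 cells.
  cell (r,1): −0.35·log₂0.35 = 0.5301
  cell (r,2): −0.01·log₂0.01 = 0.0664
  cell (r,3): −0.36·log₂0.36 = 0.5306
  cell (s,1): −0.02·log₂0.02 = 0.1129
  cell (s,2): −0.23·log₂0.23 = 0.4877
  cell (s,3): −0.03·log₂0.03 = 0.1518
Sum = 1.879 bits.

1.879 bits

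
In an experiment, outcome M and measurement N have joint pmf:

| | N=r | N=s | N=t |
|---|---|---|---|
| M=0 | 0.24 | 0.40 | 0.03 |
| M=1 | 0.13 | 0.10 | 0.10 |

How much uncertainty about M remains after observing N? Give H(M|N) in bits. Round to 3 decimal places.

Chain rule: H(M|N) = H(M,N) − H(N).
Marginals: p(M) = (0.6700, 0.3300), p(N) = (0.3700, 0.5000, 0.1300).
H(M,N) = 2.2217 bits; H(N) = 1.4134 bits.
H(M|N) = 2.2217 − 1.4134 = 0.808 bits.

0.808 bits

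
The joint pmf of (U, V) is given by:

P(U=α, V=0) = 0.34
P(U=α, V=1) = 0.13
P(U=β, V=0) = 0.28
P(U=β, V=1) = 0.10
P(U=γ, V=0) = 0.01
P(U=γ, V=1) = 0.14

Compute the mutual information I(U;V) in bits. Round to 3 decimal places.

0.182 bits

Marginals: p(U) = (0.4700, 0.3800, 0.1500), p(V) = (0.6300, 0.3700).
I(U;V) = H(U) + H(V) − H(U,V).
H(U) = 1.4530, H(V) = 0.9507, H(U,V) = 2.2218.
I(U;V) = 1.4530 + 0.9507 − 2.2218 = 0.182 bits.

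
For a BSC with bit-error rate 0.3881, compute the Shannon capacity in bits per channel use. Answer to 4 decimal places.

Binary symmetric channel: C = 1 − h₂(ε) where h₂ is the binary entropy function.
h₂(0.3881) = −0.3881·log₂0.3881 − 0.6119·log₂0.6119 = 0.9636.
C = 1 − 0.9636 = 0.0364 bits per channel use.

0.0364 bits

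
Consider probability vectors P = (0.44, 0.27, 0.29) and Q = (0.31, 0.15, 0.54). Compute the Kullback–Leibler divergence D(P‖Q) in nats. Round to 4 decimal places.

0.1325 nats

D(P‖Q) = Σ p·ln(p/q).
  0.44·ln(0.44/0.31) = 0.15409
  0.27·ln(0.27/0.15) = 0.15870
  0.29·ln(0.29/0.54) = -0.18029
D(P‖Q) = 0.1325 nats.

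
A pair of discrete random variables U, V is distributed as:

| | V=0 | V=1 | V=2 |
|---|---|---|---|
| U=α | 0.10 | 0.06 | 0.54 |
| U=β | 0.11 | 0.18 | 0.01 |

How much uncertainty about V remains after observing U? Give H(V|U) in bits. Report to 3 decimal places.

1.037 bits

Marginals: p(U) = (0.7000, 0.3000), p(V) = (0.2100, 0.2400, 0.5500).
H(V|U) = Σ p(U) · H(V|U=·).
  U=α: p=0.7000, H(V|U=α) = 0.9937
  U=β: p=0.3000, H(V|U=β) = 1.1365
Weighted sum = 1.037 bits.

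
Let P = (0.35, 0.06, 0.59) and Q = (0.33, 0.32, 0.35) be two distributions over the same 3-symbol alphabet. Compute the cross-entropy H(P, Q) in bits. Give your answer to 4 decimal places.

1.5520 bits

H(P,Q) = −Σ p·log₂ q.
  −0.35·log₂(0.33) = 0.55981
  −0.06·log₂(0.32) = 0.09863
  −0.59·log₂(0.35) = 0.89360
H(P,Q) = 1.5520 bits.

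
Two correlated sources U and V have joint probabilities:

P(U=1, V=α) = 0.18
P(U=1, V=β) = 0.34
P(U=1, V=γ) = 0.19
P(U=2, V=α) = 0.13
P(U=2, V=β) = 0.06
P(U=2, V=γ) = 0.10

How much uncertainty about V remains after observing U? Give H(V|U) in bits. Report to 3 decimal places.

Marginals: p(U) = (0.7100, 0.2900), p(V) = (0.3100, 0.4000, 0.2900).
H(V|U) = Σ p(U) · H(V|U=·).
  U=1: p=0.7100, H(V|U=1) = 1.5196
  U=2: p=0.2900, H(V|U=2) = 1.5189
Weighted sum = 1.519 bits.

1.519 bits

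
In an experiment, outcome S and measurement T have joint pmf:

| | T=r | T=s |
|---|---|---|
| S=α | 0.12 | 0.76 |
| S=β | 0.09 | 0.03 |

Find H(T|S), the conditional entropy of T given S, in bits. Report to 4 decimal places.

Chain rule: H(T|S) = H(S,T) − H(S).
Marginals: p(S) = (0.8800, 0.1200), p(T) = (0.2100, 0.7900).
H(S,T) = 1.1324 bits; H(S) = 0.5294 bits.
H(T|S) = 1.1324 − 0.5294 = 0.6030 bits.

0.6030 bits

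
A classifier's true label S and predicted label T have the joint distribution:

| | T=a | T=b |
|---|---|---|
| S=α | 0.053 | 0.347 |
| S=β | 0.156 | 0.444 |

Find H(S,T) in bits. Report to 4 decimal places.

1.6927 bits

H(S,T) = −Σ p(x,y)·log₂ p(x,y) over all 4 cells.
  cell (α,a): −0.053·log₂0.053 = 0.22461
  cell (α,b): −0.347·log₂0.347 = 0.52987
  cell (β,a): −0.156·log₂0.156 = 0.41814
  cell (β,b): −0.444·log₂0.444 = 0.52009
Sum = 1.6927 bits.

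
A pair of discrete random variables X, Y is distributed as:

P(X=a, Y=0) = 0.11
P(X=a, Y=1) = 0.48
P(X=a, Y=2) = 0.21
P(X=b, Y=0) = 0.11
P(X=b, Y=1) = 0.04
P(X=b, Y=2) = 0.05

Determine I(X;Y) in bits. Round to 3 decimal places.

Marginals: p(X) = (0.8000, 0.2000), p(Y) = (0.2200, 0.5200, 0.2600).
I(X;Y) = H(X) + H(Y) − H(X,Y).
H(X) = 0.7219, H(Y) = 1.4764, H(X,Y) = 2.0835.
I(X;Y) = 0.7219 + 1.4764 − 2.0835 = 0.115 bits.

0.115 bits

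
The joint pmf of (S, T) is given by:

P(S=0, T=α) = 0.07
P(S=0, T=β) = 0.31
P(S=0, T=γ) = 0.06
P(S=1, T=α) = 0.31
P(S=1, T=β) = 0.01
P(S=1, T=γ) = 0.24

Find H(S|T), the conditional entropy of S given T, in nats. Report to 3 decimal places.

Marginals: p(S) = (0.4400, 0.5600), p(T) = (0.3800, 0.3200, 0.3000).
H(S|T) = Σ p(T) · H(S|T=·).
  T=α: p=0.3800, H(S|T=α) = 0.4777
  T=β: p=0.3200, H(S|T=β) = 0.1391
  T=γ: p=0.3000, H(S|T=γ) = 0.5004
Weighted sum = 0.376 nats.

0.376 nats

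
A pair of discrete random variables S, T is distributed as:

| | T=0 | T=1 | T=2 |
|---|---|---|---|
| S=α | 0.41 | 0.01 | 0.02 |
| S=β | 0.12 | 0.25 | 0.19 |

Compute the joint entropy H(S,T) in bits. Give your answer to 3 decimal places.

2.029 bits

H(S,T) = −Σ p(x,y)·log₂ p(x,y) over all 6 cells.
  cell (α,0): −0.41·log₂0.41 = 0.5274
  cell (α,1): −0.01·log₂0.01 = 0.0664
  cell (α,2): −0.02·log₂0.02 = 0.1129
  cell (β,0): −0.12·log₂0.12 = 0.3671
  cell (β,1): −0.25·log₂0.25 = 0.5000
  cell (β,2): −0.19·log₂0.19 = 0.4552
Sum = 2.029 bits.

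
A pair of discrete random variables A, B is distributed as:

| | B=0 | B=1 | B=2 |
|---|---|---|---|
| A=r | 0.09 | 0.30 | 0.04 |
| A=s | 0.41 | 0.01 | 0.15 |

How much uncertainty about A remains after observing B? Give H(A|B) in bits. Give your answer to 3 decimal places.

0.545 bits

Chain rule: H(A|B) = H(A,B) − H(B).
Marginals: p(A) = (0.4300, 0.5700), p(B) = (0.5000, 0.3100, 0.1900).
H(A,B) = 2.0239 bits; H(B) = 1.4790 bits.
H(A|B) = 2.0239 − 1.4790 = 0.545 bits.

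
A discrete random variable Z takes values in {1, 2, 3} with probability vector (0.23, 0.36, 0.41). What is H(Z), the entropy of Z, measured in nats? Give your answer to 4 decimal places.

H(Z) = −Σ p·ln p.
  −(0.23)·ln(0.23) = 0.33803
  −(0.36)·ln(0.36) = 0.36779
  −(0.41)·ln(0.41) = 0.36556
Sum: 0.33803 + 0.36779 + 0.36556 = 1.0714 nats.

1.0714 nats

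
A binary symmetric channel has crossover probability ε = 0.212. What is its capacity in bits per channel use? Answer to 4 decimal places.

Binary symmetric channel: C = 1 − h₂(ε) where h₂ is the binary entropy function.
h₂(0.212) = −0.212·log₂0.212 − 0.788·log₂0.788 = 0.7453.
C = 1 − 0.7453 = 0.2547 bits per channel use.

0.2547 bits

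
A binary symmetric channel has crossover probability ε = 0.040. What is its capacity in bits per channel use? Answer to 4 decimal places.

0.7577 bits

Binary symmetric channel: C = 1 − h₂(ε) where h₂ is the binary entropy function.
h₂(0.040) = −0.040·log₂0.040 − 0.960·log₂0.960 = 0.2423.
C = 1 − 0.2423 = 0.7577 bits per channel use.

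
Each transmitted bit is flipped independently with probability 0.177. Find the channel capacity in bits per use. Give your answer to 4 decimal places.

Binary symmetric channel: C = 1 − h₂(ε) where h₂ is the binary entropy function.
h₂(0.177) = −0.177·log₂0.177 − 0.823·log₂0.823 = 0.6735.
C = 1 − 0.6735 = 0.3265 bits per channel use.

0.3265 bits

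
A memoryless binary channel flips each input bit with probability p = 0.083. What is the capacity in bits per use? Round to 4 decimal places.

0.5873 bits

Binary symmetric channel: C = 1 − h₂(ε) where h₂ is the binary entropy function.
h₂(0.083) = −0.083·log₂0.083 − 0.917·log₂0.917 = 0.4127.
C = 1 − 0.4127 = 0.5873 bits per channel use.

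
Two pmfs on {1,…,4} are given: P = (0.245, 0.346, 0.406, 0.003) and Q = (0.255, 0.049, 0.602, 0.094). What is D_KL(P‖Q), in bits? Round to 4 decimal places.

0.7159 bits

D(P‖Q) = Σ p·log₂(p/q).
  0.245·log₂(0.245/0.255) = -0.01414
  0.346·log₂(0.346/0.049) = 0.97569
  0.406·log₂(0.406/0.602) = -0.23072
  0.003·log₂(0.003/0.094) = -0.01491
D(P‖Q) = 0.7159 bits.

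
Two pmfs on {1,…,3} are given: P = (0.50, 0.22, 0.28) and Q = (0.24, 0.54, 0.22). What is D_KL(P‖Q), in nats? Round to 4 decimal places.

D(P‖Q) = Σ p·ln(p/q).
  0.50·ln(0.50/0.24) = 0.36698
  0.22·ln(0.22/0.54) = -0.19755
  0.28·ln(0.28/0.22) = 0.06753
D(P‖Q) = 0.2370 nats.

0.2370 nats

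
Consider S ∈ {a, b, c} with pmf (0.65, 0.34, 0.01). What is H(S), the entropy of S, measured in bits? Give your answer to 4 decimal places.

H(S) = −Σ p·log₂ p.
  −(0.65)·log₂(0.65) = 0.40397
  −(0.34)·log₂(0.34) = 0.52917
  −(0.01)·log₂(0.01) = 0.06644
Sum: 0.40397 + 0.52917 + 0.06644 = 0.9996 bits.

0.9996 bits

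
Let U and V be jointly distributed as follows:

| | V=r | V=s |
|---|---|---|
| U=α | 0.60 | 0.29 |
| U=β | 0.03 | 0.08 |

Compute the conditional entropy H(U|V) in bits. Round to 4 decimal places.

Marginals: p(U) = (0.8900, 0.1100), p(V) = (0.6300, 0.3700).
H(U|V) = Σ p(V) · H(U|V=·).
  V=r: p=0.6300, H(U|V=r) = 0.2762
  V=s: p=0.3700, H(U|V=s) = 0.7532
Weighted sum = 0.4527 bits.

0.4527 bits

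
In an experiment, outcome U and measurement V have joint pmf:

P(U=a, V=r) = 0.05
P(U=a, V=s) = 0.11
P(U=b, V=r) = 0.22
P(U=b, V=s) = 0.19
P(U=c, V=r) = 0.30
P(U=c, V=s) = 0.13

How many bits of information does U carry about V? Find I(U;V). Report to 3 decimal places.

Marginals: p(U) = (0.1600, 0.4100, 0.4300), p(V) = (0.5700, 0.4300).
I(U;V) = Σ p(x,y)·log₂[p(x,y)/(p(x)p(y))].
  (a,r): 0.05·log₂(0.5482) = -0.0434
  (a,s): 0.11·log₂(1.5988) = 0.0745
  (b,r): 0.22·log₂(0.9414) = -0.0192
  (b,s): 0.19·log₂(1.0777) = 0.0205
  (c,r): 0.30·log₂(1.2240) = 0.0875
  (c,s): 0.13·log₂(0.7031) = -0.0661
Sum = 0.054 bits.

0.054 bits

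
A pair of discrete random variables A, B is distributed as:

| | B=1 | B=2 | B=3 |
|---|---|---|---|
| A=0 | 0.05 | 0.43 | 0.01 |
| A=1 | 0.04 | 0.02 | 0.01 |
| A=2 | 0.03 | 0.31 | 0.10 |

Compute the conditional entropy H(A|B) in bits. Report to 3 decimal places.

1.144 bits

Chain rule: H(A|B) = H(A,B) − H(B).
Marginals: p(A) = (0.4900, 0.0700, 0.4400), p(B) = (0.1200, 0.7600, 0.1200).
H(A,B) = 2.1789 bits; H(B) = 1.0350 bits.
H(A|B) = 2.1789 − 1.0350 = 1.144 bits.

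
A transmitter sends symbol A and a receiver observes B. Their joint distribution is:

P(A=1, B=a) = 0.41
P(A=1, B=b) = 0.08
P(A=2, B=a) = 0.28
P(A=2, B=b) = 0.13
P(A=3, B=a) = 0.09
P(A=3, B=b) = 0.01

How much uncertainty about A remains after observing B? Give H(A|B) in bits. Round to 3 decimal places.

Marginals: p(A) = (0.4900, 0.4100, 0.1000), p(B) = (0.7800, 0.2200).
H(A|B) = Σ p(B) · H(A|B=·).
  B=a: p=0.7800, H(A|B=a) = 1.3778
  B=b: p=0.2200, H(A|B=b) = 1.1819
Weighted sum = 1.335 bits.

1.335 bits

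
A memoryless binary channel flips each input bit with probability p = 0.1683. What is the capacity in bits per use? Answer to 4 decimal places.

Binary symmetric channel: C = 1 − h₂(ε) where h₂ is the binary entropy function.
h₂(0.1683) = −0.1683·log₂0.1683 − 0.8317·log₂0.8317 = 0.6538.
C = 1 − 0.6538 = 0.3462 bits per channel use.

0.3462 bits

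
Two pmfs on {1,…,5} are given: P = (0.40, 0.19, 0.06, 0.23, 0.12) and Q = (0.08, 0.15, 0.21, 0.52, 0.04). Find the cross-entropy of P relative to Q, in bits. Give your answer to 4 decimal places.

2.8869 bits

H(P,Q) = −Σ p·log₂ q.
  −0.40·log₂(0.08) = 1.45754
  −0.19·log₂(0.15) = 0.52002
  −0.06·log₂(0.21) = 0.13509
  −0.23·log₂(0.52) = 0.21699
  −0.12·log₂(0.04) = 0.55726
H(P,Q) = 2.8869 bits.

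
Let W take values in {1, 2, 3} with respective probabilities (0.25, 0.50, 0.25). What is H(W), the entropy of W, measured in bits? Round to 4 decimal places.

H(W) = −Σ p·log₂ p.
  −(0.25)·log₂(0.25) = 0.50000
  −(0.50)·log₂(0.50) = 0.50000
  −(0.25)·log₂(0.25) = 0.50000
Sum: 0.50000 + 0.50000 + 0.50000 = 1.5000 bits.

1.5000 bits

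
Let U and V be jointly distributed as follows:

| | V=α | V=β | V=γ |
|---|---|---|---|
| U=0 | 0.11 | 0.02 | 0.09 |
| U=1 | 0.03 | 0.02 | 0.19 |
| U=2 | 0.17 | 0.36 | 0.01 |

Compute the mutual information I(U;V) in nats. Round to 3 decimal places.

Marginals: p(U) = (0.2200, 0.2400, 0.5400), p(V) = (0.3100, 0.4000, 0.2900).
I(U;V) = Σ p(x,y)·ln[p(x,y)/(p(x)p(y))].
  (0,α): 0.11·ln(1.6129) = 0.0526
  (0,β): 0.02·ln(0.2273) = -0.0296
  (0,γ): 0.09·ln(1.4107) = 0.0310
  (1,α): 0.03·ln(0.4032) = -0.0272
  (1,β): 0.02·ln(0.2083) = -0.0314
  (1,γ): 0.19·ln(2.7299) = 0.1908
  (2,α): 0.17·ln(1.0155) = 0.0026
  (2,β): 0.36·ln(1.6667) = 0.1839
  (2,γ): 0.01·ln(0.0639) = -0.0275
Sum = 0.345 nats.

0.345 nats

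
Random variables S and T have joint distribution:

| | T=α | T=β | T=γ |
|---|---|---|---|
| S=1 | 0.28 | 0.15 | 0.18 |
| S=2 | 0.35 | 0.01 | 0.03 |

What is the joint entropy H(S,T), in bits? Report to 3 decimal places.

H(S,T) = −Σ p(x,y)·log₂ p(x,y) over all 6 cells.
  cell (1,α): −0.28·log₂0.28 = 0.5142
  cell (1,β): −0.15·log₂0.15 = 0.4105
  cell (1,γ): −0.18·log₂0.18 = 0.4453
  cell (2,α): −0.35·log₂0.35 = 0.5301
  cell (2,β): −0.01·log₂0.01 = 0.0664
  cell (2,γ): −0.03·log₂0.03 = 0.1518
Sum = 2.118 bits.

2.118 bits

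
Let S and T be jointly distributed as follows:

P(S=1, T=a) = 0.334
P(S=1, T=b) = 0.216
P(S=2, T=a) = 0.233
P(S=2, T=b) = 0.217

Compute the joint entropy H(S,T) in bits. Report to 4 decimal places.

1.9740 bits

H(S,T) = −Σ p(x,y)·log₂ p(x,y) over all 4 cells.
  cell (1,a): −0.334·log₂0.334 = 0.52841
  cell (1,b): −0.216·log₂0.216 = 0.47755
  cell (2,a): −0.233·log₂0.233 = 0.48967
  cell (2,b): −0.217·log₂0.217 = 0.47832
Sum = 1.9740 bits.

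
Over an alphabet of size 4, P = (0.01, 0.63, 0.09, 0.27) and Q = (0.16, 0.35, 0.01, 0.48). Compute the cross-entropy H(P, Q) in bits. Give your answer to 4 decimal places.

1.8645 bits

H(P,Q) = −Σ p·log₂ q.
  −0.01·log₂(0.16) = 0.02644
  −0.63·log₂(0.35) = 0.95418
  −0.09·log₂(0.01) = 0.59795
  −0.27·log₂(0.48) = 0.28590
H(P,Q) = 1.8645 bits.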